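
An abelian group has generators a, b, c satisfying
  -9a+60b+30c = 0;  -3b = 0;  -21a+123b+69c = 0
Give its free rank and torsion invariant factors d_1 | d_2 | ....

Answer: M ≅ ℤ/3 ⊕ ℤ/3 ⊕ ℤ/3

Derivation:
rank_ℚ(R)=3; free=3−3=0
SNF(R) diag = [3, 3, 3] → torsion [3, 3, 3]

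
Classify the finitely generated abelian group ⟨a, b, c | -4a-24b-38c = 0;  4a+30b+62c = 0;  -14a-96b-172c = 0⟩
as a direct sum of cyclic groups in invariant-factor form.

Answer: M ≅ ℤ/2 ⊕ ℤ/6 ⊕ ℤ/18

Derivation:
rank_ℚ(R)=3; free=3−3=0
SNF(R) diag = [2, 6, 18] → torsion [2, 6, 18]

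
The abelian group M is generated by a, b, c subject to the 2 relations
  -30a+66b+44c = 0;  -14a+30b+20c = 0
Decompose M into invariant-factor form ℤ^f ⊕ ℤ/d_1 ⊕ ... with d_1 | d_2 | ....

Answer: M ≅ ℤ^1 ⊕ ℤ/2 ⊕ ℤ/4

Derivation:
rank_ℚ(R)=2; free=3−2=1
SNF(R) diag = [2, 4] → torsion [2, 4]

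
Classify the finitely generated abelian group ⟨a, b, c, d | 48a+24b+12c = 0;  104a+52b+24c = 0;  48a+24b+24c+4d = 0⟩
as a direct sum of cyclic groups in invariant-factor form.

rank_ℚ(R)=3; free=4−3=1
SNF(R) diag = [4, 4, 12] → torsion [4, 4, 12]

Answer: M ≅ ℤ^1 ⊕ ℤ/4 ⊕ ℤ/4 ⊕ ℤ/12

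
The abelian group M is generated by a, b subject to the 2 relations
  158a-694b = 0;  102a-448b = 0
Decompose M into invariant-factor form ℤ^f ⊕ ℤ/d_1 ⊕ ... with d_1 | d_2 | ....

Answer: M ≅ ℤ/2 ⊕ ℤ/2

Derivation:
rank_ℚ(R)=2; free=2−2=0
SNF(R) diag = [2, 2] → torsion [2, 2]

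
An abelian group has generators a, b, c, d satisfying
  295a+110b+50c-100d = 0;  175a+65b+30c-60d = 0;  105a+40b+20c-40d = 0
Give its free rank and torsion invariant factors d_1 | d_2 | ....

Answer: M ≅ ℤ^1 ⊕ ℤ/5 ⊕ ℤ/5 ⊕ ℤ/10

Derivation:
rank_ℚ(R)=3; free=4−3=1
SNF(R) diag = [5, 5, 10] → torsion [5, 5, 10]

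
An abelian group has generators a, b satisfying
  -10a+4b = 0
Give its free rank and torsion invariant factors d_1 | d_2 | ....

Answer: M ≅ ℤ^1 ⊕ ℤ/2

Derivation:
rank_ℚ(R)=1; free=2−1=1
SNF(R) diag = [2] → torsion [2]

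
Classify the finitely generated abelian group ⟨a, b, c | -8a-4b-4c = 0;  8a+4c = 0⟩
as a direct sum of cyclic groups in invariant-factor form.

rank_ℚ(R)=2; free=3−2=1
SNF(R) diag = [4, 4] → torsion [4, 4]

Answer: M ≅ ℤ^1 ⊕ ℤ/4 ⊕ ℤ/4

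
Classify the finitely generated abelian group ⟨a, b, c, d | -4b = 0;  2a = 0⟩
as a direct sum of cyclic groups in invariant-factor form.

rank_ℚ(R)=2; free=4−2=2
SNF(R) diag = [2, 4] → torsion [2, 4]

Answer: M ≅ ℤ^2 ⊕ ℤ/2 ⊕ ℤ/4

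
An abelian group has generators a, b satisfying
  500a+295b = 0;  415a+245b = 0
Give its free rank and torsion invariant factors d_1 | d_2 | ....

Answer: M ≅ ℤ/5 ⊕ ℤ/15

Derivation:
rank_ℚ(R)=2; free=2−2=0
SNF(R) diag = [5, 15] → torsion [5, 15]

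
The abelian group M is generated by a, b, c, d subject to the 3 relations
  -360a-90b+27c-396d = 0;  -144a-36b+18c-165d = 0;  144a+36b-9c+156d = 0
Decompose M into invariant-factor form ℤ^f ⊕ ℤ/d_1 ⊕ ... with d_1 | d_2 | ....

rank_ℚ(R)=3; free=4−3=1
SNF(R) diag = [3, 9, 18] → torsion [3, 9, 18]

Answer: M ≅ ℤ^1 ⊕ ℤ/3 ⊕ ℤ/9 ⊕ ℤ/18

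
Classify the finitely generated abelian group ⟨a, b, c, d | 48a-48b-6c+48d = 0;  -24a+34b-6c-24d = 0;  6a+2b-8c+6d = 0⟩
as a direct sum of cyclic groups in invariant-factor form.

rank_ℚ(R)=3; free=4−3=1
SNF(R) diag = [2, 2, 6] → torsion [2, 2, 6]

Answer: M ≅ ℤ^1 ⊕ ℤ/2 ⊕ ℤ/2 ⊕ ℤ/6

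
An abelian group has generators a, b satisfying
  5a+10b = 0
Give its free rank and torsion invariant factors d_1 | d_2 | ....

Answer: M ≅ ℤ^1 ⊕ ℤ/5

Derivation:
rank_ℚ(R)=1; free=2−1=1
SNF(R) diag = [5] → torsion [5]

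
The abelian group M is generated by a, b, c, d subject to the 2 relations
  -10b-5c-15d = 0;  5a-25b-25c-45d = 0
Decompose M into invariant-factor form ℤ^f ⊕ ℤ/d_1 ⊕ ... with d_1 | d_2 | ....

Answer: M ≅ ℤ^2 ⊕ ℤ/5 ⊕ ℤ/5

Derivation:
rank_ℚ(R)=2; free=4−2=2
SNF(R) diag = [5, 5] → torsion [5, 5]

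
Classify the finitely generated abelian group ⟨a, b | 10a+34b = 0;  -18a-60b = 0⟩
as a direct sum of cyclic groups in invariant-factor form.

rank_ℚ(R)=2; free=2−2=0
SNF(R) diag = [2, 6] → torsion [2, 6]

Answer: M ≅ ℤ/2 ⊕ ℤ/6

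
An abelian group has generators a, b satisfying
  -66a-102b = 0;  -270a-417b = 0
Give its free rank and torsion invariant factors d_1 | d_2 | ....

rank_ℚ(R)=2; free=2−2=0
SNF(R) diag = [3, 6] → torsion [3, 6]

Answer: M ≅ ℤ/3 ⊕ ℤ/6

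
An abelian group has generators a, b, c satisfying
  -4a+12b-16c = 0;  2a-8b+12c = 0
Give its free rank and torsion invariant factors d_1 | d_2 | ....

Answer: M ≅ ℤ^1 ⊕ ℤ/2 ⊕ ℤ/4

Derivation:
rank_ℚ(R)=2; free=3−2=1
SNF(R) diag = [2, 4] → torsion [2, 4]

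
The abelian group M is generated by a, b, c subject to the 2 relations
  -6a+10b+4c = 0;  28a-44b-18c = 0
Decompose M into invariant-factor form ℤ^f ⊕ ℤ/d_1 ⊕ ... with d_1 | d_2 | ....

Answer: M ≅ ℤ^1 ⊕ ℤ/2 ⊕ ℤ/2

Derivation:
rank_ℚ(R)=2; free=3−2=1
SNF(R) diag = [2, 2] → torsion [2, 2]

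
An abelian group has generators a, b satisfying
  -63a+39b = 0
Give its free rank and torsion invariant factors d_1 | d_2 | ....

Answer: M ≅ ℤ^1 ⊕ ℤ/3

Derivation:
rank_ℚ(R)=1; free=2−1=1
SNF(R) diag = [3] → torsion [3]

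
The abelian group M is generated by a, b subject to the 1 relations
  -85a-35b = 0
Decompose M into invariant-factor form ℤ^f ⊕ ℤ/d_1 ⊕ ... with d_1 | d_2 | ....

rank_ℚ(R)=1; free=2−1=1
SNF(R) diag = [5] → torsion [5]

Answer: M ≅ ℤ^1 ⊕ ℤ/5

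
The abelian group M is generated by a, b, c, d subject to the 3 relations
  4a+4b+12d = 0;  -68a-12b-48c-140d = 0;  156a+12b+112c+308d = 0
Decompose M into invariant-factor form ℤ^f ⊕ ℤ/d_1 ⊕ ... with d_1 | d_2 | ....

Answer: M ≅ ℤ^1 ⊕ ℤ/4 ⊕ ℤ/8 ⊕ ℤ/16

Derivation:
rank_ℚ(R)=3; free=4−3=1
SNF(R) diag = [4, 8, 16] → torsion [4, 8, 16]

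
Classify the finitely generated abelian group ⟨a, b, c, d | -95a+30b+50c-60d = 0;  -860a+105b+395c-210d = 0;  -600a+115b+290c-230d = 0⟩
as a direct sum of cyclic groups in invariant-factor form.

rank_ℚ(R)=3; free=4−3=1
SNF(R) diag = [5, 5, 15] → torsion [5, 5, 15]

Answer: M ≅ ℤ^1 ⊕ ℤ/5 ⊕ ℤ/5 ⊕ ℤ/15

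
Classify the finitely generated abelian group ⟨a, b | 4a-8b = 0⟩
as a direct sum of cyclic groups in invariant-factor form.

rank_ℚ(R)=1; free=2−1=1
SNF(R) diag = [4] → torsion [4]

Answer: M ≅ ℤ^1 ⊕ ℤ/4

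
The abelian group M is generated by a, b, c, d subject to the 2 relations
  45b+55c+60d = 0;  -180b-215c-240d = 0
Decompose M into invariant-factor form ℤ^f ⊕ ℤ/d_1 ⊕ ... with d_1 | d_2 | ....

rank_ℚ(R)=2; free=4−2=2
SNF(R) diag = [5, 15] → torsion [5, 15]

Answer: M ≅ ℤ^2 ⊕ ℤ/5 ⊕ ℤ/15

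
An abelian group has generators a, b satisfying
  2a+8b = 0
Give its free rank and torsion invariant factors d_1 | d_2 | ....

Answer: M ≅ ℤ^1 ⊕ ℤ/2

Derivation:
rank_ℚ(R)=1; free=2−1=1
SNF(R) diag = [2] → torsion [2]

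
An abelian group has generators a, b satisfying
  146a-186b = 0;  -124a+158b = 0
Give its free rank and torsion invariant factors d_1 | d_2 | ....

rank_ℚ(R)=2; free=2−2=0
SNF(R) diag = [2, 2] → torsion [2, 2]

Answer: M ≅ ℤ/2 ⊕ ℤ/2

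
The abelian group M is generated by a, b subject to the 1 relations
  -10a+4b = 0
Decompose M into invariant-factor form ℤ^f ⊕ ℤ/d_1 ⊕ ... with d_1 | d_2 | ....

rank_ℚ(R)=1; free=2−1=1
SNF(R) diag = [2] → torsion [2]

Answer: M ≅ ℤ^1 ⊕ ℤ/2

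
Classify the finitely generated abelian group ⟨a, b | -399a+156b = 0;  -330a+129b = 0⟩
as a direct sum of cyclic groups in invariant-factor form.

Answer: M ≅ ℤ/3 ⊕ ℤ/3

Derivation:
rank_ℚ(R)=2; free=2−2=0
SNF(R) diag = [3, 3] → torsion [3, 3]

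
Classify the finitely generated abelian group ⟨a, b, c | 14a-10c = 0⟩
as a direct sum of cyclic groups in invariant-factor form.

Answer: M ≅ ℤ^2 ⊕ ℤ/2

Derivation:
rank_ℚ(R)=1; free=3−1=2
SNF(R) diag = [2] → torsion [2]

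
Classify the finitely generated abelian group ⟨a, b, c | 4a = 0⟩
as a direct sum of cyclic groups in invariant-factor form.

Answer: M ≅ ℤ^2 ⊕ ℤ/4

Derivation:
rank_ℚ(R)=1; free=3−1=2
SNF(R) diag = [4] → torsion [4]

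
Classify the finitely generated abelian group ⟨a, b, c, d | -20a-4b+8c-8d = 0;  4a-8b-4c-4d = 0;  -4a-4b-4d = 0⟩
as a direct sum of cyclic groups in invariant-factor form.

rank_ℚ(R)=3; free=4−3=1
SNF(R) diag = [4, 4, 4] → torsion [4, 4, 4]

Answer: M ≅ ℤ^1 ⊕ ℤ/4 ⊕ ℤ/4 ⊕ ℤ/4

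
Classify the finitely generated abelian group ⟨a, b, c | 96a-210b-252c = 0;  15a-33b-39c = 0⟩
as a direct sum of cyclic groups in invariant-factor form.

rank_ℚ(R)=2; free=3−2=1
SNF(R) diag = [3, 6] → torsion [3, 6]

Answer: M ≅ ℤ^1 ⊕ ℤ/3 ⊕ ℤ/6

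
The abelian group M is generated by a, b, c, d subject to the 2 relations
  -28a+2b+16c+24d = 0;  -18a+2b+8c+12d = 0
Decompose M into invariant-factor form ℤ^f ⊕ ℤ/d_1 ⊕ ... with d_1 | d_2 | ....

Answer: M ≅ ℤ^2 ⊕ ℤ/2 ⊕ ℤ/2

Derivation:
rank_ℚ(R)=2; free=4−2=2
SNF(R) diag = [2, 2] → torsion [2, 2]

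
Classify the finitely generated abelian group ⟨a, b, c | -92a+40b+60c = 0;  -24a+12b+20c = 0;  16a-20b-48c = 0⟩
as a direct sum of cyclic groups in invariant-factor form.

Answer: M ≅ ℤ/4 ⊕ ℤ/4 ⊕ ℤ/12

Derivation:
rank_ℚ(R)=3; free=3−3=0
SNF(R) diag = [4, 4, 12] → torsion [4, 4, 12]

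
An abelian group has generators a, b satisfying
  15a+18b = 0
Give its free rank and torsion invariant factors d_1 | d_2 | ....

Answer: M ≅ ℤ^1 ⊕ ℤ/3

Derivation:
rank_ℚ(R)=1; free=2−1=1
SNF(R) diag = [3] → torsion [3]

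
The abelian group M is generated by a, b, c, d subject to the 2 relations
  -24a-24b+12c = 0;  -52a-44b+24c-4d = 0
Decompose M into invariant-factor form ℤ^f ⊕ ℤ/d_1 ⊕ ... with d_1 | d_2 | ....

rank_ℚ(R)=2; free=4−2=2
SNF(R) diag = [4, 12] → torsion [4, 12]

Answer: M ≅ ℤ^2 ⊕ ℤ/4 ⊕ ℤ/12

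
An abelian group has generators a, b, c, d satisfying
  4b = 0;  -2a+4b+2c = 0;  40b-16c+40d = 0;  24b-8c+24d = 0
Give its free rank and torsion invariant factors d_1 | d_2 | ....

Answer: M ≅ ℤ/2 ⊕ ℤ/4 ⊕ ℤ/8 ⊕ ℤ/8

Derivation:
rank_ℚ(R)=4; free=4−4=0
SNF(R) diag = [2, 4, 8, 8] → torsion [2, 4, 8, 8]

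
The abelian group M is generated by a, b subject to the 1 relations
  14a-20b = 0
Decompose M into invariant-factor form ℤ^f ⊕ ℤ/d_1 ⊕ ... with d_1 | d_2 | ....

rank_ℚ(R)=1; free=2−1=1
SNF(R) diag = [2] → torsion [2]

Answer: M ≅ ℤ^1 ⊕ ℤ/2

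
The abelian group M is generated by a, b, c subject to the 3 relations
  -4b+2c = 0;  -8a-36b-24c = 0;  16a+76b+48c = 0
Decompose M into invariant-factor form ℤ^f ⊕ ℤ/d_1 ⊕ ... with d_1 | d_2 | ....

Answer: M ≅ ℤ/2 ⊕ ℤ/4 ⊕ ℤ/8

Derivation:
rank_ℚ(R)=3; free=3−3=0
SNF(R) diag = [2, 4, 8] → torsion [2, 4, 8]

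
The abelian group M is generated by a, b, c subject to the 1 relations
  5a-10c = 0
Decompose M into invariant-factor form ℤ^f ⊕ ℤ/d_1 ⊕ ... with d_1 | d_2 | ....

Answer: M ≅ ℤ^2 ⊕ ℤ/5

Derivation:
rank_ℚ(R)=1; free=3−1=2
SNF(R) diag = [5] → torsion [5]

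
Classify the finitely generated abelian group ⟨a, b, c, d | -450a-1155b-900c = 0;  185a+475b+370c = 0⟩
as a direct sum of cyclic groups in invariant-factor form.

Answer: M ≅ ℤ^2 ⊕ ℤ/5 ⊕ ℤ/15

Derivation:
rank_ℚ(R)=2; free=4−2=2
SNF(R) diag = [5, 15] → torsion [5, 15]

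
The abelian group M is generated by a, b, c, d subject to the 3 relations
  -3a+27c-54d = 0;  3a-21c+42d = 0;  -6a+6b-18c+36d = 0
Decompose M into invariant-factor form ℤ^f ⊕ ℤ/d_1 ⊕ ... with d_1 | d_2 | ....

rank_ℚ(R)=3; free=4−3=1
SNF(R) diag = [3, 6, 6] → torsion [3, 6, 6]

Answer: M ≅ ℤ^1 ⊕ ℤ/3 ⊕ ℤ/6 ⊕ ℤ/6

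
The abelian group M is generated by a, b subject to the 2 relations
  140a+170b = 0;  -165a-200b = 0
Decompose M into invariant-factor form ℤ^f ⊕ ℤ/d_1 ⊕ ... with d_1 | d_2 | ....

rank_ℚ(R)=2; free=2−2=0
SNF(R) diag = [5, 10] → torsion [5, 10]

Answer: M ≅ ℤ/5 ⊕ ℤ/10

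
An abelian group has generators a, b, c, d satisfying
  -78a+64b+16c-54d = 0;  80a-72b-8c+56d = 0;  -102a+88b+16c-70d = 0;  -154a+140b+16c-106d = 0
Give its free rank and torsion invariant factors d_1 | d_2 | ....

rank_ℚ(R)=4; free=4−4=0
SNF(R) diag = [2, 4, 8, 8] → torsion [2, 4, 8, 8]

Answer: M ≅ ℤ/2 ⊕ ℤ/4 ⊕ ℤ/8 ⊕ ℤ/8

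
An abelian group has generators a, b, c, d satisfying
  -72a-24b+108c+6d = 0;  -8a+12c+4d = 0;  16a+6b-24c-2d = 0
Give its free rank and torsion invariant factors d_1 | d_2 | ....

Answer: M ≅ ℤ^1 ⊕ ℤ/2 ⊕ ℤ/6 ⊕ ℤ/12

Derivation:
rank_ℚ(R)=3; free=4−3=1
SNF(R) diag = [2, 6, 12] → torsion [2, 6, 12]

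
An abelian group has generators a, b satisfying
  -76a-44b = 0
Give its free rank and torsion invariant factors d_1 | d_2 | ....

rank_ℚ(R)=1; free=2−1=1
SNF(R) diag = [4] → torsion [4]

Answer: M ≅ ℤ^1 ⊕ ℤ/4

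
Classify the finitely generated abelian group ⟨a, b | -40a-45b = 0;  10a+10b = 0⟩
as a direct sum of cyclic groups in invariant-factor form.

rank_ℚ(R)=2; free=2−2=0
SNF(R) diag = [5, 10] → torsion [5, 10]

Answer: M ≅ ℤ/5 ⊕ ℤ/10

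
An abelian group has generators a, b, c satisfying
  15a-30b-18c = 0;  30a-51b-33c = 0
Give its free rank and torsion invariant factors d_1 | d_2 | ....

Answer: M ≅ ℤ^1 ⊕ ℤ/3 ⊕ ℤ/3

Derivation:
rank_ℚ(R)=2; free=3−2=1
SNF(R) diag = [3, 3] → torsion [3, 3]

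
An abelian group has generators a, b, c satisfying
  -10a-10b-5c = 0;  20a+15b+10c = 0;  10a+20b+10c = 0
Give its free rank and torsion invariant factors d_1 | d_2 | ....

rank_ℚ(R)=3; free=3−3=0
SNF(R) diag = [5, 5, 10] → torsion [5, 5, 10]

Answer: M ≅ ℤ/5 ⊕ ℤ/5 ⊕ ℤ/10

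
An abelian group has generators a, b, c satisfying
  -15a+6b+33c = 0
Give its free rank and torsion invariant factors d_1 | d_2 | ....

Answer: M ≅ ℤ^2 ⊕ ℤ/3

Derivation:
rank_ℚ(R)=1; free=3−1=2
SNF(R) diag = [3] → torsion [3]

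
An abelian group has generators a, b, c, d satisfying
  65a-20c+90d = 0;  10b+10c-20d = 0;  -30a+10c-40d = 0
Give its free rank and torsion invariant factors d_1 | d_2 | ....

Answer: M ≅ ℤ^1 ⊕ ℤ/5 ⊕ ℤ/10 ⊕ ℤ/10

Derivation:
rank_ℚ(R)=3; free=4−3=1
SNF(R) diag = [5, 10, 10] → torsion [5, 10, 10]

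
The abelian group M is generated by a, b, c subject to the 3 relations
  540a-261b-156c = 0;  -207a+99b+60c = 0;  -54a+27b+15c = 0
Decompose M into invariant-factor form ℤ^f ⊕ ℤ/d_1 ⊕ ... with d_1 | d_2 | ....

Answer: M ≅ ℤ/3 ⊕ ℤ/9 ⊕ ℤ/9

Derivation:
rank_ℚ(R)=3; free=3−3=0
SNF(R) diag = [3, 9, 9] → torsion [3, 9, 9]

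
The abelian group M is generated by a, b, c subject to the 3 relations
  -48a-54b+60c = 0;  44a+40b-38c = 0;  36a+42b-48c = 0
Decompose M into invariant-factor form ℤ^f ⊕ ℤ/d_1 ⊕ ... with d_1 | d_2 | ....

Answer: M ≅ ℤ/2 ⊕ ℤ/6 ⊕ ℤ/12

Derivation:
rank_ℚ(R)=3; free=3−3=0
SNF(R) diag = [2, 6, 12] → torsion [2, 6, 12]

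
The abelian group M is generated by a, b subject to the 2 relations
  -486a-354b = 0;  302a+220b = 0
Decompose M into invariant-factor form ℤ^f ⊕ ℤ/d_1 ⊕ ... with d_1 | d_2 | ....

Answer: M ≅ ℤ/2 ⊕ ℤ/6

Derivation:
rank_ℚ(R)=2; free=2−2=0
SNF(R) diag = [2, 6] → torsion [2, 6]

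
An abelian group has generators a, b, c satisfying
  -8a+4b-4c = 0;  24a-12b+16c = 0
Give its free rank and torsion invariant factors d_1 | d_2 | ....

Answer: M ≅ ℤ^1 ⊕ ℤ/4 ⊕ ℤ/4

Derivation:
rank_ℚ(R)=2; free=3−2=1
SNF(R) diag = [4, 4] → torsion [4, 4]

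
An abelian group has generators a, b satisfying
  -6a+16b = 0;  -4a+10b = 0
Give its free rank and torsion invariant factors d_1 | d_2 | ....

rank_ℚ(R)=2; free=2−2=0
SNF(R) diag = [2, 2] → torsion [2, 2]

Answer: M ≅ ℤ/2 ⊕ ℤ/2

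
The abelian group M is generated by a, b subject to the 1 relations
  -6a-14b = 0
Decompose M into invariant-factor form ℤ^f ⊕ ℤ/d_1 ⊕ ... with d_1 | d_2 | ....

rank_ℚ(R)=1; free=2−1=1
SNF(R) diag = [2] → torsion [2]

Answer: M ≅ ℤ^1 ⊕ ℤ/2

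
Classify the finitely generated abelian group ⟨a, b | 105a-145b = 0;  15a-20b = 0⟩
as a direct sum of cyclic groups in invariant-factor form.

Answer: M ≅ ℤ/5 ⊕ ℤ/15

Derivation:
rank_ℚ(R)=2; free=2−2=0
SNF(R) diag = [5, 15] → torsion [5, 15]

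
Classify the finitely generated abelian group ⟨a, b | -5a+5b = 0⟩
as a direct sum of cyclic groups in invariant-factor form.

Answer: M ≅ ℤ^1 ⊕ ℤ/5

Derivation:
rank_ℚ(R)=1; free=2−1=1
SNF(R) diag = [5] → torsion [5]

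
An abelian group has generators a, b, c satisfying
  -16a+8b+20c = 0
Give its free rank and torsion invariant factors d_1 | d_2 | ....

Answer: M ≅ ℤ^2 ⊕ ℤ/4

Derivation:
rank_ℚ(R)=1; free=3−1=2
SNF(R) diag = [4] → torsion [4]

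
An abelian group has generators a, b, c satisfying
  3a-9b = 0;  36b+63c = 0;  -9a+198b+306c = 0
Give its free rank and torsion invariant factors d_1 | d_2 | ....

Answer: M ≅ ℤ/3 ⊕ ℤ/9 ⊕ ℤ/27

Derivation:
rank_ℚ(R)=3; free=3−3=0
SNF(R) diag = [3, 9, 27] → torsion [3, 9, 27]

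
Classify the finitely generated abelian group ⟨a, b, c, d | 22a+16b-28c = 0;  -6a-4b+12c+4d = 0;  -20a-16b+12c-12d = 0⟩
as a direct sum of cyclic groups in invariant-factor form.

Answer: M ≅ ℤ^1 ⊕ ℤ/2 ⊕ ℤ/4 ⊕ ℤ/4

Derivation:
rank_ℚ(R)=3; free=4−3=1
SNF(R) diag = [2, 4, 4] → torsion [2, 4, 4]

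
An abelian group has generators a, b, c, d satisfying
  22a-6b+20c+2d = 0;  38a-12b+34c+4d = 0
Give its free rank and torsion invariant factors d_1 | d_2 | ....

Answer: M ≅ ℤ^2 ⊕ ℤ/2 ⊕ ℤ/6

Derivation:
rank_ℚ(R)=2; free=4−2=2
SNF(R) diag = [2, 6] → torsion [2, 6]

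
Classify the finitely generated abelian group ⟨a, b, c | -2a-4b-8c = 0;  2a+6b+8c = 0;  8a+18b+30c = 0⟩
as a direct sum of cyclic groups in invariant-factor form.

Answer: M ≅ ℤ/2 ⊕ ℤ/2 ⊕ ℤ/2

Derivation:
rank_ℚ(R)=3; free=3−3=0
SNF(R) diag = [2, 2, 2] → torsion [2, 2, 2]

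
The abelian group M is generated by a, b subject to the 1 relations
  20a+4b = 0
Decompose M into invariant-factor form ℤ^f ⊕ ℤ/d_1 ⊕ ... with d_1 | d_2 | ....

Answer: M ≅ ℤ^1 ⊕ ℤ/4

Derivation:
rank_ℚ(R)=1; free=2−1=1
SNF(R) diag = [4] → torsion [4]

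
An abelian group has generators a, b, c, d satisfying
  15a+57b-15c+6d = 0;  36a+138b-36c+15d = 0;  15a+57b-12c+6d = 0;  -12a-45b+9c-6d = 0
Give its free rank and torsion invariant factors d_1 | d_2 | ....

rank_ℚ(R)=4; free=4−4=0
SNF(R) diag = [3, 3, 3, 3] → torsion [3, 3, 3, 3]

Answer: M ≅ ℤ/3 ⊕ ℤ/3 ⊕ ℤ/3 ⊕ ℤ/3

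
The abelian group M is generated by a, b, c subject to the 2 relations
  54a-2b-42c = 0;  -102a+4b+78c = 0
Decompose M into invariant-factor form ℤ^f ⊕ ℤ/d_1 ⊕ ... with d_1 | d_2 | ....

Answer: M ≅ ℤ^1 ⊕ ℤ/2 ⊕ ℤ/6

Derivation:
rank_ℚ(R)=2; free=3−2=1
SNF(R) diag = [2, 6] → torsion [2, 6]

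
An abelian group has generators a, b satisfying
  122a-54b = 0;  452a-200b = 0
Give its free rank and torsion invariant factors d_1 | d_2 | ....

Answer: M ≅ ℤ/2 ⊕ ℤ/4

Derivation:
rank_ℚ(R)=2; free=2−2=0
SNF(R) diag = [2, 4] → torsion [2, 4]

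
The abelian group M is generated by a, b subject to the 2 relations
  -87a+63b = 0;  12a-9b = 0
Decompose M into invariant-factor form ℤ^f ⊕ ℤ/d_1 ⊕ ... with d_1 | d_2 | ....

Answer: M ≅ ℤ/3 ⊕ ℤ/9

Derivation:
rank_ℚ(R)=2; free=2−2=0
SNF(R) diag = [3, 9] → torsion [3, 9]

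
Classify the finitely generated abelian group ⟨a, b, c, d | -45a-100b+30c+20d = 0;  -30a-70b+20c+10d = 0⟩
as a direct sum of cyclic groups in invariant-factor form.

rank_ℚ(R)=2; free=4−2=2
SNF(R) diag = [5, 10] → torsion [5, 10]

Answer: M ≅ ℤ^2 ⊕ ℤ/5 ⊕ ℤ/10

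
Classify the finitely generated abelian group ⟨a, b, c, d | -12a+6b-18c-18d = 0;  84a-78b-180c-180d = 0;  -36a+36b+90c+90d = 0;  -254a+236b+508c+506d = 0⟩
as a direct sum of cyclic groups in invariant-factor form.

Answer: M ≅ ℤ/2 ⊕ ℤ/6 ⊕ ℤ/18 ⊕ ℤ/36

Derivation:
rank_ℚ(R)=4; free=4−4=0
SNF(R) diag = [2, 6, 18, 36] → torsion [2, 6, 18, 36]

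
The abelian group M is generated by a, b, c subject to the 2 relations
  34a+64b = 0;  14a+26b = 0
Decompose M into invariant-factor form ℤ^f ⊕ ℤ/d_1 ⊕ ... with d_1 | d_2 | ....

rank_ℚ(R)=2; free=3−2=1
SNF(R) diag = [2, 6] → torsion [2, 6]

Answer: M ≅ ℤ^1 ⊕ ℤ/2 ⊕ ℤ/6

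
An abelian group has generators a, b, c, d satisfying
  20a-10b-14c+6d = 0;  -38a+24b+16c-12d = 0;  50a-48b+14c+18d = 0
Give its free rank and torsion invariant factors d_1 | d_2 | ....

rank_ℚ(R)=3; free=4−3=1
SNF(R) diag = [2, 2, 6] → torsion [2, 2, 6]

Answer: M ≅ ℤ^1 ⊕ ℤ/2 ⊕ ℤ/2 ⊕ ℤ/6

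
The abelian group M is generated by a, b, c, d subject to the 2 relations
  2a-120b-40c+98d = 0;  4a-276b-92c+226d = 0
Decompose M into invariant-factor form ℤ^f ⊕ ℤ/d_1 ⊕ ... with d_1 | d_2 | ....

Answer: M ≅ ℤ^2 ⊕ ℤ/2 ⊕ ℤ/6

Derivation:
rank_ℚ(R)=2; free=4−2=2
SNF(R) diag = [2, 6] → torsion [2, 6]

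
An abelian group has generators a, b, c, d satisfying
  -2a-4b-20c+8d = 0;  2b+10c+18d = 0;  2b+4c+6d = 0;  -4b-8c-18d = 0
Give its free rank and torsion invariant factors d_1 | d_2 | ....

rank_ℚ(R)=4; free=4−4=0
SNF(R) diag = [2, 2, 6, 6] → torsion [2, 2, 6, 6]

Answer: M ≅ ℤ/2 ⊕ ℤ/2 ⊕ ℤ/6 ⊕ ℤ/6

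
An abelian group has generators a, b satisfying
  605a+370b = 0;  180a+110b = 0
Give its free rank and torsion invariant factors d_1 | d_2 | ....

rank_ℚ(R)=2; free=2−2=0
SNF(R) diag = [5, 10] → torsion [5, 10]

Answer: M ≅ ℤ/5 ⊕ ℤ/10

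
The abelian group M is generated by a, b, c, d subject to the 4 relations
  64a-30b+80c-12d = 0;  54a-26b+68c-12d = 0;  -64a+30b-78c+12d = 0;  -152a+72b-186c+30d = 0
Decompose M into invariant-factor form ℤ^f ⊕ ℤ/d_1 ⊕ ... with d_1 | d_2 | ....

Answer: M ≅ ℤ/2 ⊕ ℤ/2 ⊕ ℤ/2 ⊕ ℤ/6

Derivation:
rank_ℚ(R)=4; free=4−4=0
SNF(R) diag = [2, 2, 2, 6] → torsion [2, 2, 2, 6]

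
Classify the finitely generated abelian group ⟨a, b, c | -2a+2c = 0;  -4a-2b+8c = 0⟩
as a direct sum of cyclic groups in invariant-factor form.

rank_ℚ(R)=2; free=3−2=1
SNF(R) diag = [2, 2] → torsion [2, 2]

Answer: M ≅ ℤ^1 ⊕ ℤ/2 ⊕ ℤ/2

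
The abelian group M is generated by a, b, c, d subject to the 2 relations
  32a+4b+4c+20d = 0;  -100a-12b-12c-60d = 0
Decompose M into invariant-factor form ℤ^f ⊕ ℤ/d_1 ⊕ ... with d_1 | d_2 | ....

rank_ℚ(R)=2; free=4−2=2
SNF(R) diag = [4, 4] → torsion [4, 4]

Answer: M ≅ ℤ^2 ⊕ ℤ/4 ⊕ ℤ/4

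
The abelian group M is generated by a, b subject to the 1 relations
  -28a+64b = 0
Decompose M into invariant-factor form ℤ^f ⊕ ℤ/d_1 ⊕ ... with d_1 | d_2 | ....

Answer: M ≅ ℤ^1 ⊕ ℤ/4

Derivation:
rank_ℚ(R)=1; free=2−1=1
SNF(R) diag = [4] → torsion [4]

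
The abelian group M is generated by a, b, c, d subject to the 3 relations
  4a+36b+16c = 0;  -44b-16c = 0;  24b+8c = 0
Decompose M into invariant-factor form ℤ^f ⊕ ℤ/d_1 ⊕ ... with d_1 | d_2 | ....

Answer: M ≅ ℤ^1 ⊕ ℤ/4 ⊕ ℤ/4 ⊕ ℤ/8

Derivation:
rank_ℚ(R)=3; free=4−3=1
SNF(R) diag = [4, 4, 8] → torsion [4, 4, 8]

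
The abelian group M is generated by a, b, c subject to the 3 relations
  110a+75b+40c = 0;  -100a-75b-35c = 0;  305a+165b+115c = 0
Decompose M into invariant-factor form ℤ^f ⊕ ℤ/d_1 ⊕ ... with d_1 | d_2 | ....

rank_ℚ(R)=3; free=3−3=0
SNF(R) diag = [5, 15, 45] → torsion [5, 15, 45]

Answer: M ≅ ℤ/5 ⊕ ℤ/15 ⊕ ℤ/45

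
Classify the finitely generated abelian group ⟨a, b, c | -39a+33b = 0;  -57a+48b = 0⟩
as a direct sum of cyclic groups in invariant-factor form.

rank_ℚ(R)=2; free=3−2=1
SNF(R) diag = [3, 3] → torsion [3, 3]

Answer: M ≅ ℤ^1 ⊕ ℤ/3 ⊕ ℤ/3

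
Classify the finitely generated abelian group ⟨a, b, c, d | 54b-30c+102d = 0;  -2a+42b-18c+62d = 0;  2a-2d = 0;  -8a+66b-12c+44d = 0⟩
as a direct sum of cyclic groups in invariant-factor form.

Answer: M ≅ ℤ/2 ⊕ ℤ/6 ⊕ ℤ/6 ⊕ ℤ/6

Derivation:
rank_ℚ(R)=4; free=4−4=0
SNF(R) diag = [2, 6, 6, 6] → torsion [2, 6, 6, 6]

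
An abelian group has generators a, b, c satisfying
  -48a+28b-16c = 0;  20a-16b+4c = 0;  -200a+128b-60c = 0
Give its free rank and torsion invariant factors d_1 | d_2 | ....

rank_ℚ(R)=3; free=3−3=0
SNF(R) diag = [4, 4, 4] → torsion [4, 4, 4]

Answer: M ≅ ℤ/4 ⊕ ℤ/4 ⊕ ℤ/4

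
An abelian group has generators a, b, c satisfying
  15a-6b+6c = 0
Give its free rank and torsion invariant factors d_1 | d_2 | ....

rank_ℚ(R)=1; free=3−1=2
SNF(R) diag = [3] → torsion [3]

Answer: M ≅ ℤ^2 ⊕ ℤ/3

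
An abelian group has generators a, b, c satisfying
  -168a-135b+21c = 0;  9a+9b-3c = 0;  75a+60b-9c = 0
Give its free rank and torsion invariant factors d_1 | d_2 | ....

Answer: M ≅ ℤ/3 ⊕ ℤ/3 ⊕ ℤ/3

Derivation:
rank_ℚ(R)=3; free=3−3=0
SNF(R) diag = [3, 3, 3] → torsion [3, 3, 3]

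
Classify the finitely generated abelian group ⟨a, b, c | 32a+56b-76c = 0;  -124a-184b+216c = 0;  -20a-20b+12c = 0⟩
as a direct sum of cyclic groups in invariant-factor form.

rank_ℚ(R)=3; free=3−3=0
SNF(R) diag = [4, 4, 12] → torsion [4, 4, 12]

Answer: M ≅ ℤ/4 ⊕ ℤ/4 ⊕ ℤ/12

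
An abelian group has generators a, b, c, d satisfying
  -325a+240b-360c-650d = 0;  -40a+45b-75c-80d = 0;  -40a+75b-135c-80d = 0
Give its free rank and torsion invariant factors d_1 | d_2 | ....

Answer: M ≅ ℤ^1 ⊕ ℤ/5 ⊕ ℤ/15 ⊕ ℤ/30

Derivation:
rank_ℚ(R)=3; free=4−3=1
SNF(R) diag = [5, 15, 30] → torsion [5, 15, 30]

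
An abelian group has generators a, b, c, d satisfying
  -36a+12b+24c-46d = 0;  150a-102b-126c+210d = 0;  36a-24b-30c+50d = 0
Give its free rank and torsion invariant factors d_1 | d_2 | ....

rank_ℚ(R)=3; free=4−3=1
SNF(R) diag = [2, 6, 18] → torsion [2, 6, 18]

Answer: M ≅ ℤ^1 ⊕ ℤ/2 ⊕ ℤ/6 ⊕ ℤ/18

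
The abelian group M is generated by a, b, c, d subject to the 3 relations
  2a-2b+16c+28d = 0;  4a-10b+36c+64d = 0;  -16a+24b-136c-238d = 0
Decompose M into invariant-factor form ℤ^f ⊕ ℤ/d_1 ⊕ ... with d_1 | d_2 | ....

rank_ℚ(R)=3; free=4−3=1
SNF(R) diag = [2, 2, 2] → torsion [2, 2, 2]

Answer: M ≅ ℤ^1 ⊕ ℤ/2 ⊕ ℤ/2 ⊕ ℤ/2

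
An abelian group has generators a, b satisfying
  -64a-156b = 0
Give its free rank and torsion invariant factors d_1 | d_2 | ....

Answer: M ≅ ℤ^1 ⊕ ℤ/4

Derivation:
rank_ℚ(R)=1; free=2−1=1
SNF(R) diag = [4] → torsion [4]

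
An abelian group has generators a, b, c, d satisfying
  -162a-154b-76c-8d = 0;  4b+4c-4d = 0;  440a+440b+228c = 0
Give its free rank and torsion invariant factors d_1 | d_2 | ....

Answer: M ≅ ℤ^1 ⊕ ℤ/2 ⊕ ℤ/4 ⊕ ℤ/12

Derivation:
rank_ℚ(R)=3; free=4−3=1
SNF(R) diag = [2, 4, 12] → torsion [2, 4, 12]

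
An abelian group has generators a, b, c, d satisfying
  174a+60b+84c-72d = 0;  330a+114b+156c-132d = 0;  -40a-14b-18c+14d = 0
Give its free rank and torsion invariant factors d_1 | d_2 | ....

rank_ℚ(R)=3; free=4−3=1
SNF(R) diag = [2, 6, 6] → torsion [2, 6, 6]

Answer: M ≅ ℤ^1 ⊕ ℤ/2 ⊕ ℤ/6 ⊕ ℤ/6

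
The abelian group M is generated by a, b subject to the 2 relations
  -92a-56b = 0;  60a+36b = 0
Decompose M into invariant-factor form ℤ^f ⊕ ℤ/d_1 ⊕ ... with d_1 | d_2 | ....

rank_ℚ(R)=2; free=2−2=0
SNF(R) diag = [4, 12] → torsion [4, 12]

Answer: M ≅ ℤ/4 ⊕ ℤ/12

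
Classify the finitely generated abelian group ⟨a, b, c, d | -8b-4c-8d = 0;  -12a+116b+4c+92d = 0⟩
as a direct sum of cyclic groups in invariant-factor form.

Answer: M ≅ ℤ^2 ⊕ ℤ/4 ⊕ ℤ/12

Derivation:
rank_ℚ(R)=2; free=4−2=2
SNF(R) diag = [4, 12] → torsion [4, 12]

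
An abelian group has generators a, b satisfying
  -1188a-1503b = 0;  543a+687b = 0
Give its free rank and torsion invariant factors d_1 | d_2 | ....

rank_ℚ(R)=2; free=2−2=0
SNF(R) diag = [3, 9] → torsion [3, 9]

Answer: M ≅ ℤ/3 ⊕ ℤ/9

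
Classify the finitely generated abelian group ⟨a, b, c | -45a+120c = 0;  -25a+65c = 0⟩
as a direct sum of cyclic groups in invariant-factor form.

rank_ℚ(R)=2; free=3−2=1
SNF(R) diag = [5, 15] → torsion [5, 15]

Answer: M ≅ ℤ^1 ⊕ ℤ/5 ⊕ ℤ/15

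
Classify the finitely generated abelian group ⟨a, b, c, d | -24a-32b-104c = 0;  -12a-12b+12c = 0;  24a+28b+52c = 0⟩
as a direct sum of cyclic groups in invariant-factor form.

Answer: M ≅ ℤ^1 ⊕ ℤ/4 ⊕ ℤ/12 ⊕ ℤ/24

Derivation:
rank_ℚ(R)=3; free=4−3=1
SNF(R) diag = [4, 12, 24] → torsion [4, 12, 24]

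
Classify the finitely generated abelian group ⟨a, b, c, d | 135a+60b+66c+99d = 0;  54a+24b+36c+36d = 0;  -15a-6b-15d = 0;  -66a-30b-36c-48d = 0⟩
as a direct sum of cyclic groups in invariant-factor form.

Answer: M ≅ ℤ/3 ⊕ ℤ/6 ⊕ ℤ/6 ⊕ ℤ/18

Derivation:
rank_ℚ(R)=4; free=4−4=0
SNF(R) diag = [3, 6, 6, 18] → torsion [3, 6, 6, 18]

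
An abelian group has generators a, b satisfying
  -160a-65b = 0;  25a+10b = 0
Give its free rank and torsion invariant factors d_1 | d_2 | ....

Answer: M ≅ ℤ/5 ⊕ ℤ/5

Derivation:
rank_ℚ(R)=2; free=2−2=0
SNF(R) diag = [5, 5] → torsion [5, 5]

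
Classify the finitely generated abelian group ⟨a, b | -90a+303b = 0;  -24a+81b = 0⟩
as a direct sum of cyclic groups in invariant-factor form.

Answer: M ≅ ℤ/3 ⊕ ℤ/6

Derivation:
rank_ℚ(R)=2; free=2−2=0
SNF(R) diag = [3, 6] → torsion [3, 6]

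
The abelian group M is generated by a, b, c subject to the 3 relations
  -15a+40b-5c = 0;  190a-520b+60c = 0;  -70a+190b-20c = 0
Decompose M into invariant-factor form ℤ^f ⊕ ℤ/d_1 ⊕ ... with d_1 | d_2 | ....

rank_ℚ(R)=3; free=3−3=0
SNF(R) diag = [5, 10, 10] → torsion [5, 10, 10]

Answer: M ≅ ℤ/5 ⊕ ℤ/10 ⊕ ℤ/10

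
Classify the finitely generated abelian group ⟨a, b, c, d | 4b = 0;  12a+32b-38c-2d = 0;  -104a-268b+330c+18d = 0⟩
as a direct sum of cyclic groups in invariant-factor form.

rank_ℚ(R)=3; free=4−3=1
SNF(R) diag = [2, 4, 4] → torsion [2, 4, 4]

Answer: M ≅ ℤ^1 ⊕ ℤ/2 ⊕ ℤ/4 ⊕ ℤ/4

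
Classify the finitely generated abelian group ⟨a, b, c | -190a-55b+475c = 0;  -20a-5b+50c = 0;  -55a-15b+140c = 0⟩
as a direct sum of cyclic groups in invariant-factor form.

rank_ℚ(R)=3; free=3−3=0
SNF(R) diag = [5, 5, 15] → torsion [5, 5, 15]

Answer: M ≅ ℤ/5 ⊕ ℤ/5 ⊕ ℤ/15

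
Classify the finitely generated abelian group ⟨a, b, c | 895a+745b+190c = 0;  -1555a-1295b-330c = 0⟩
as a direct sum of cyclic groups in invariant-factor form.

rank_ℚ(R)=2; free=3−2=1
SNF(R) diag = [5, 10] → torsion [5, 10]

Answer: M ≅ ℤ^1 ⊕ ℤ/5 ⊕ ℤ/10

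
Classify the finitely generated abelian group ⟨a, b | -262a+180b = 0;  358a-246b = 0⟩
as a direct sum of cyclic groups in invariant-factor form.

rank_ℚ(R)=2; free=2−2=0
SNF(R) diag = [2, 6] → torsion [2, 6]

Answer: M ≅ ℤ/2 ⊕ ℤ/6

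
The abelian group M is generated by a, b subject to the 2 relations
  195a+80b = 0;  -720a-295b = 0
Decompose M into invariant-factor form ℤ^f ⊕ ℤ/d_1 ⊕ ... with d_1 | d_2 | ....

rank_ℚ(R)=2; free=2−2=0
SNF(R) diag = [5, 15] → torsion [5, 15]

Answer: M ≅ ℤ/5 ⊕ ℤ/15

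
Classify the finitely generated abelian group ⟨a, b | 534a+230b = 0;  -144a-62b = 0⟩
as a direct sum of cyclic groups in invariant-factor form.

rank_ℚ(R)=2; free=2−2=0
SNF(R) diag = [2, 6] → torsion [2, 6]

Answer: M ≅ ℤ/2 ⊕ ℤ/6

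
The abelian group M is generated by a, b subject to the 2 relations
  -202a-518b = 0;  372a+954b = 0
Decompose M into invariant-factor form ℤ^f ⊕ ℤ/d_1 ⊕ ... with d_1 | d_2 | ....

rank_ℚ(R)=2; free=2−2=0
SNF(R) diag = [2, 6] → torsion [2, 6]

Answer: M ≅ ℤ/2 ⊕ ℤ/6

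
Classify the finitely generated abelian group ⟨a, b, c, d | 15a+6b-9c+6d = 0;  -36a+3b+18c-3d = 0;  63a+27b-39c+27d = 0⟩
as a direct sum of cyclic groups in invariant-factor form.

rank_ℚ(R)=3; free=4−3=1
SNF(R) diag = [3, 3, 6] → torsion [3, 3, 6]

Answer: M ≅ ℤ^1 ⊕ ℤ/3 ⊕ ℤ/3 ⊕ ℤ/6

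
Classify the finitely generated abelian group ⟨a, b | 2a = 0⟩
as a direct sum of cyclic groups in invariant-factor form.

Answer: M ≅ ℤ^1 ⊕ ℤ/2

Derivation:
rank_ℚ(R)=1; free=2−1=1
SNF(R) diag = [2] → torsion [2]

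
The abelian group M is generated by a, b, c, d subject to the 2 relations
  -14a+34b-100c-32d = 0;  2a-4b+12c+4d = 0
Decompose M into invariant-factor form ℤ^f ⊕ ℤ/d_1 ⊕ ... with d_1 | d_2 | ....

rank_ℚ(R)=2; free=4−2=2
SNF(R) diag = [2, 2] → torsion [2, 2]

Answer: M ≅ ℤ^2 ⊕ ℤ/2 ⊕ ℤ/2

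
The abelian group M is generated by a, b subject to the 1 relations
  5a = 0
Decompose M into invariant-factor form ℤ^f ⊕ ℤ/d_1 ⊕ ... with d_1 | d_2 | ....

Answer: M ≅ ℤ^1 ⊕ ℤ/5

Derivation:
rank_ℚ(R)=1; free=2−1=1
SNF(R) diag = [5] → torsion [5]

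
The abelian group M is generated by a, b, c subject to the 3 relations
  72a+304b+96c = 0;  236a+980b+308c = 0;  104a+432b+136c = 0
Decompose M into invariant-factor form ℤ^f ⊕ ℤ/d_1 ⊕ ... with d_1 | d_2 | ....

Answer: M ≅ ℤ/4 ⊕ ℤ/8 ⊕ ℤ/8

Derivation:
rank_ℚ(R)=3; free=3−3=0
SNF(R) diag = [4, 8, 8] → torsion [4, 8, 8]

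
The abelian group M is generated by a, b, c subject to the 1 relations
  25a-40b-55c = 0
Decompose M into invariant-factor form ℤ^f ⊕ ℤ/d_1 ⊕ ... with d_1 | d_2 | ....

rank_ℚ(R)=1; free=3−1=2
SNF(R) diag = [5] → torsion [5]

Answer: M ≅ ℤ^2 ⊕ ℤ/5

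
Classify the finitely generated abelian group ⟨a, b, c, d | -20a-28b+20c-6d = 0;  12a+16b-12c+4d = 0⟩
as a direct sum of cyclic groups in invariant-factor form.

rank_ℚ(R)=2; free=4−2=2
SNF(R) diag = [2, 4] → torsion [2, 4]

Answer: M ≅ ℤ^2 ⊕ ℤ/2 ⊕ ℤ/4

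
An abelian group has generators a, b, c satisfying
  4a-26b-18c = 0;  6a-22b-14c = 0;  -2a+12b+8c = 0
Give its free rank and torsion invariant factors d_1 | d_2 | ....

Answer: M ≅ ℤ/2 ⊕ ℤ/2 ⊕ ℤ/4

Derivation:
rank_ℚ(R)=3; free=3−3=0
SNF(R) diag = [2, 2, 4] → torsion [2, 2, 4]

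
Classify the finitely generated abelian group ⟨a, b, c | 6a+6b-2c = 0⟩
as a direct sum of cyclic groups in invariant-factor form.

Answer: M ≅ ℤ^2 ⊕ ℤ/2

Derivation:
rank_ℚ(R)=1; free=3−1=2
SNF(R) diag = [2] → torsion [2]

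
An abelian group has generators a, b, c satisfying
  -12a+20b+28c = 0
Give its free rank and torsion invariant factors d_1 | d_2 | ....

Answer: M ≅ ℤ^2 ⊕ ℤ/4

Derivation:
rank_ℚ(R)=1; free=3−1=2
SNF(R) diag = [4] → torsion [4]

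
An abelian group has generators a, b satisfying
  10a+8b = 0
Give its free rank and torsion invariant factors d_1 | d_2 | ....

rank_ℚ(R)=1; free=2−1=1
SNF(R) diag = [2] → torsion [2]

Answer: M ≅ ℤ^1 ⊕ ℤ/2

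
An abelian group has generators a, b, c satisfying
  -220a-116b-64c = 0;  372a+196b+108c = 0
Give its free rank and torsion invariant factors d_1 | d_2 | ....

Answer: M ≅ ℤ^1 ⊕ ℤ/4 ⊕ ℤ/4

Derivation:
rank_ℚ(R)=2; free=3−2=1
SNF(R) diag = [4, 4] → torsion [4, 4]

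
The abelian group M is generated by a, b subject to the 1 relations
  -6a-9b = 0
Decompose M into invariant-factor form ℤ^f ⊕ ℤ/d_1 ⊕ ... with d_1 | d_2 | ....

Answer: M ≅ ℤ^1 ⊕ ℤ/3

Derivation:
rank_ℚ(R)=1; free=2−1=1
SNF(R) diag = [3] → torsion [3]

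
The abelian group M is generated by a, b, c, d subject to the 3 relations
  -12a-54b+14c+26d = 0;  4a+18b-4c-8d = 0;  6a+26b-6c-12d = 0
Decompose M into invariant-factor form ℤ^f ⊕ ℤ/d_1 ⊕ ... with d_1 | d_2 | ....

rank_ℚ(R)=3; free=4−3=1
SNF(R) diag = [2, 2, 2] → torsion [2, 2, 2]

Answer: M ≅ ℤ^1 ⊕ ℤ/2 ⊕ ℤ/2 ⊕ ℤ/2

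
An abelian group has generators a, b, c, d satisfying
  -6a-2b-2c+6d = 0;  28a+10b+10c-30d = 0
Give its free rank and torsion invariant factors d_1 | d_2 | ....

rank_ℚ(R)=2; free=4−2=2
SNF(R) diag = [2, 2] → torsion [2, 2]

Answer: M ≅ ℤ^2 ⊕ ℤ/2 ⊕ ℤ/2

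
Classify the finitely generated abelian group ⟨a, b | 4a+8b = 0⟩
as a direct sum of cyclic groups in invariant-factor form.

rank_ℚ(R)=1; free=2−1=1
SNF(R) diag = [4] → torsion [4]

Answer: M ≅ ℤ^1 ⊕ ℤ/4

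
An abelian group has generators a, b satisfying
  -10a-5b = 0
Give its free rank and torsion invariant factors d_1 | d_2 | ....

Answer: M ≅ ℤ^1 ⊕ ℤ/5

Derivation:
rank_ℚ(R)=1; free=2−1=1
SNF(R) diag = [5] → torsion [5]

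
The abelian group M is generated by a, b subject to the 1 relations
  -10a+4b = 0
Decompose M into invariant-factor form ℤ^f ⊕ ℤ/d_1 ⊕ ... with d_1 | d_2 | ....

rank_ℚ(R)=1; free=2−1=1
SNF(R) diag = [2] → torsion [2]

Answer: M ≅ ℤ^1 ⊕ ℤ/2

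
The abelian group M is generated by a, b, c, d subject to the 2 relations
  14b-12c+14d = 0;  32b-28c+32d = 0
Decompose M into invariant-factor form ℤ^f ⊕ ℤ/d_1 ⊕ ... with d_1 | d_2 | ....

Answer: M ≅ ℤ^2 ⊕ ℤ/2 ⊕ ℤ/4

Derivation:
rank_ℚ(R)=2; free=4−2=2
SNF(R) diag = [2, 4] → torsion [2, 4]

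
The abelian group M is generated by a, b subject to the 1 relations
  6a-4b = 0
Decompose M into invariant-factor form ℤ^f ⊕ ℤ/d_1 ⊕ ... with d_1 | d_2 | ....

rank_ℚ(R)=1; free=2−1=1
SNF(R) diag = [2] → torsion [2]

Answer: M ≅ ℤ^1 ⊕ ℤ/2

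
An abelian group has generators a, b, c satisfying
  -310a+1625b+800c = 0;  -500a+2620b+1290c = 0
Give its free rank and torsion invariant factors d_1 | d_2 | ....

Answer: M ≅ ℤ^1 ⊕ ℤ/5 ⊕ ℤ/10

Derivation:
rank_ℚ(R)=2; free=3−2=1
SNF(R) diag = [5, 10] → torsion [5, 10]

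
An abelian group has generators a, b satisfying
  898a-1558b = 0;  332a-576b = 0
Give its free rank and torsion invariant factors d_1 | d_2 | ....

Answer: M ≅ ℤ/2 ⊕ ℤ/4

Derivation:
rank_ℚ(R)=2; free=2−2=0
SNF(R) diag = [2, 4] → torsion [2, 4]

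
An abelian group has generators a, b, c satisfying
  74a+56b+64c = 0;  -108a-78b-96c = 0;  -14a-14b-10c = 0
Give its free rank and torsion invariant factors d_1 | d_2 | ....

Answer: M ≅ ℤ/2 ⊕ ℤ/6 ⊕ ℤ/6

Derivation:
rank_ℚ(R)=3; free=3−3=0
SNF(R) diag = [2, 6, 6] → torsion [2, 6, 6]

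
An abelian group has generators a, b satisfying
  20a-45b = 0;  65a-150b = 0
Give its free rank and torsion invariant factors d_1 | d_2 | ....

Answer: M ≅ ℤ/5 ⊕ ℤ/15

Derivation:
rank_ℚ(R)=2; free=2−2=0
SNF(R) diag = [5, 15] → torsion [5, 15]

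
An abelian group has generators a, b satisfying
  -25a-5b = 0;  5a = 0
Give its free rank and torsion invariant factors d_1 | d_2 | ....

rank_ℚ(R)=2; free=2−2=0
SNF(R) diag = [5, 5] → torsion [5, 5]

Answer: M ≅ ℤ/5 ⊕ ℤ/5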